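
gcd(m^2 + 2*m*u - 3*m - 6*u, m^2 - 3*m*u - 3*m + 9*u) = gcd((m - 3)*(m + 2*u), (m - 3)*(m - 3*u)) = m - 3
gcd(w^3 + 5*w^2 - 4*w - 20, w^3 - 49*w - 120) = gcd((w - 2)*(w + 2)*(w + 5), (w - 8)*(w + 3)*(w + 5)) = w + 5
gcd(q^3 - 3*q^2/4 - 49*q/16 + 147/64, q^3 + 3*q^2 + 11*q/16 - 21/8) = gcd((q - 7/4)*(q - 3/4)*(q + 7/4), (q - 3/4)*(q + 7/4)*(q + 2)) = q^2 + q - 21/16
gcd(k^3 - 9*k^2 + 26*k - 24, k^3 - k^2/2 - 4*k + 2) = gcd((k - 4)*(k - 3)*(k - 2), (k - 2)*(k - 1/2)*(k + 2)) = k - 2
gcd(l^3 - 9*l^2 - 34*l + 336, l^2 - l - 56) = l - 8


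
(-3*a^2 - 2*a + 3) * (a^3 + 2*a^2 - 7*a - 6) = -3*a^5 - 8*a^4 + 20*a^3 + 38*a^2 - 9*a - 18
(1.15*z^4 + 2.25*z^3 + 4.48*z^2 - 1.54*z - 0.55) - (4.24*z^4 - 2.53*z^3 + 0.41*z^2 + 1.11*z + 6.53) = -3.09*z^4 + 4.78*z^3 + 4.07*z^2 - 2.65*z - 7.08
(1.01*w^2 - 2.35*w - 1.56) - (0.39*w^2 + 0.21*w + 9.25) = 0.62*w^2 - 2.56*w - 10.81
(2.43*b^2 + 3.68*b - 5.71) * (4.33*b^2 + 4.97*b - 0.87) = 10.5219*b^4 + 28.0115*b^3 - 8.5488*b^2 - 31.5803*b + 4.9677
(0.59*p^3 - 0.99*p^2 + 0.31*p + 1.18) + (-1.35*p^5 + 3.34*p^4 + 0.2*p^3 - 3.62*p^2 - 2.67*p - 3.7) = -1.35*p^5 + 3.34*p^4 + 0.79*p^3 - 4.61*p^2 - 2.36*p - 2.52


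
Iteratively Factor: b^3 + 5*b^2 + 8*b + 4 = (b + 1)*(b^2 + 4*b + 4) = (b + 1)*(b + 2)*(b + 2)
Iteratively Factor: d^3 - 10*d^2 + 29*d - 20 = (d - 5)*(d^2 - 5*d + 4) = (d - 5)*(d - 1)*(d - 4)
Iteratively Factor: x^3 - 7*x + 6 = (x - 2)*(x^2 + 2*x - 3) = (x - 2)*(x - 1)*(x + 3)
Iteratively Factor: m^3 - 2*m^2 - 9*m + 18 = (m + 3)*(m^2 - 5*m + 6) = (m - 3)*(m + 3)*(m - 2)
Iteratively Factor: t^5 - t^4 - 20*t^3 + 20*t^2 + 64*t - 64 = (t - 2)*(t^4 + t^3 - 18*t^2 - 16*t + 32) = (t - 4)*(t - 2)*(t^3 + 5*t^2 + 2*t - 8) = (t - 4)*(t - 2)*(t + 2)*(t^2 + 3*t - 4) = (t - 4)*(t - 2)*(t + 2)*(t + 4)*(t - 1)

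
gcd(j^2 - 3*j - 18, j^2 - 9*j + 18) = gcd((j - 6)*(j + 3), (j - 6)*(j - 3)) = j - 6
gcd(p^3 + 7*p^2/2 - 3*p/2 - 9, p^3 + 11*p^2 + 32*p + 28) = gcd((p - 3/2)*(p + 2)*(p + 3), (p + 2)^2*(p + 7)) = p + 2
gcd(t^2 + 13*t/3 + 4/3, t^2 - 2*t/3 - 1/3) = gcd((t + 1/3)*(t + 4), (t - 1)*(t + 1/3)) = t + 1/3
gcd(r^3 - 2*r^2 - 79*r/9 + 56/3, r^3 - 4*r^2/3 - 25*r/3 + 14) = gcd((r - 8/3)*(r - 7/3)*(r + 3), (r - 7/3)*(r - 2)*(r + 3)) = r^2 + 2*r/3 - 7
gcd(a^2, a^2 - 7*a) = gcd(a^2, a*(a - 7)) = a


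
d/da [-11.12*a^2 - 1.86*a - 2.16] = -22.24*a - 1.86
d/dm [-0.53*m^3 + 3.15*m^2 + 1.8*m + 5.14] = -1.59*m^2 + 6.3*m + 1.8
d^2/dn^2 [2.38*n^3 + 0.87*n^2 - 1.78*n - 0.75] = 14.28*n + 1.74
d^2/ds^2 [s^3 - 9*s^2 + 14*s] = 6*s - 18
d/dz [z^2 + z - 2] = 2*z + 1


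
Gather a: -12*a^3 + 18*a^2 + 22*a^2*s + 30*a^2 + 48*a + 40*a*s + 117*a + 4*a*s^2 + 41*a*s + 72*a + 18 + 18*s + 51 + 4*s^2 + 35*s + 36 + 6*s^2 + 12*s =-12*a^3 + a^2*(22*s + 48) + a*(4*s^2 + 81*s + 237) + 10*s^2 + 65*s + 105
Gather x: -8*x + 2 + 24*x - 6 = 16*x - 4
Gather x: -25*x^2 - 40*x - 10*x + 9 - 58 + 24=-25*x^2 - 50*x - 25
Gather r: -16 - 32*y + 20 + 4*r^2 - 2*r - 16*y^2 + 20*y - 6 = 4*r^2 - 2*r - 16*y^2 - 12*y - 2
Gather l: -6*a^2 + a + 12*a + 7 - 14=-6*a^2 + 13*a - 7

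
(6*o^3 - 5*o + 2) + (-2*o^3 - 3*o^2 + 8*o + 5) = 4*o^3 - 3*o^2 + 3*o + 7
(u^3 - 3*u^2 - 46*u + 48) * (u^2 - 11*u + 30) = u^5 - 14*u^4 + 17*u^3 + 464*u^2 - 1908*u + 1440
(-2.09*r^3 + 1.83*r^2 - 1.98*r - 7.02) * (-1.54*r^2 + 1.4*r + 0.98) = 3.2186*r^5 - 5.7442*r^4 + 3.563*r^3 + 9.8322*r^2 - 11.7684*r - 6.8796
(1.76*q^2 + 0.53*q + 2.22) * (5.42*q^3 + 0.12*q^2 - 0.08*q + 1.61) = 9.5392*q^5 + 3.0838*q^4 + 11.9552*q^3 + 3.0576*q^2 + 0.6757*q + 3.5742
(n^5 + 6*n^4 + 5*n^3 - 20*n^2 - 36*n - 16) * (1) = n^5 + 6*n^4 + 5*n^3 - 20*n^2 - 36*n - 16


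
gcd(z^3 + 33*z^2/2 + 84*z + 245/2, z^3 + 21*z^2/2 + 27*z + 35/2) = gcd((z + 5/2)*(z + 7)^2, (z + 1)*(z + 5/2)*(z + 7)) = z^2 + 19*z/2 + 35/2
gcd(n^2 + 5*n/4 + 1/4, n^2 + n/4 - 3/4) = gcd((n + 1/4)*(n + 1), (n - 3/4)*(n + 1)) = n + 1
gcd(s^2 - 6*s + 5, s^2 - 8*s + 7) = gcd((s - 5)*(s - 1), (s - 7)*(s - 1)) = s - 1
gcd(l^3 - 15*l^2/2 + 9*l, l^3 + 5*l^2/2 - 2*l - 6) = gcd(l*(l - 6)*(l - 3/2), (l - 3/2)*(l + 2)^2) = l - 3/2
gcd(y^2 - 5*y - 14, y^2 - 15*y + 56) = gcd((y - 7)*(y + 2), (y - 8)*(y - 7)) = y - 7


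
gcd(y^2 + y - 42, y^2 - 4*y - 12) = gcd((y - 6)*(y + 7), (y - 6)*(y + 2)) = y - 6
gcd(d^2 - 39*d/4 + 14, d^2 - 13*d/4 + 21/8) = d - 7/4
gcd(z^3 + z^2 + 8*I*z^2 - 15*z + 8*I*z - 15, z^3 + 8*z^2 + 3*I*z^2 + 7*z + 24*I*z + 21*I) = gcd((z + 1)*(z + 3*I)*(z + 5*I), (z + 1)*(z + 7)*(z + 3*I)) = z^2 + z*(1 + 3*I) + 3*I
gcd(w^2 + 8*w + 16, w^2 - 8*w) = 1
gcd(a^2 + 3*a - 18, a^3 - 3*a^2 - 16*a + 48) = a - 3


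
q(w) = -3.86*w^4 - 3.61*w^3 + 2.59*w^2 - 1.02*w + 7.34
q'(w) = -15.44*w^3 - 10.83*w^2 + 5.18*w - 1.02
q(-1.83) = -3.29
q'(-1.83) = 47.86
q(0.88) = 3.67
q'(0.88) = -15.37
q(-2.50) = -68.30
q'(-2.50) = 159.59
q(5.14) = -3113.96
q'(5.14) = -2357.22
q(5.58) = -4287.09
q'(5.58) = -2991.89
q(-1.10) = 10.75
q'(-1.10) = 0.73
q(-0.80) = 10.08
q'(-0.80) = -4.19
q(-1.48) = 7.71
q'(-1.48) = 17.64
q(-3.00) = -181.48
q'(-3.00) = 302.85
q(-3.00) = -181.48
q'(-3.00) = 302.85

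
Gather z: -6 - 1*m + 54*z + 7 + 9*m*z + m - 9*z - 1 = z*(9*m + 45)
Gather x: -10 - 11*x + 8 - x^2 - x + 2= -x^2 - 12*x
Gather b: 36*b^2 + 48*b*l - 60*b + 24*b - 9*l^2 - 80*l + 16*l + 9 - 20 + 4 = 36*b^2 + b*(48*l - 36) - 9*l^2 - 64*l - 7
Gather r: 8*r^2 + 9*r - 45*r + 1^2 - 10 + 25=8*r^2 - 36*r + 16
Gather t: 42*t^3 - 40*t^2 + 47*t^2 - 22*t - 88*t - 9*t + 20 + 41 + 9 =42*t^3 + 7*t^2 - 119*t + 70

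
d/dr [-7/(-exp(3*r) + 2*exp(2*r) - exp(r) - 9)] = (-21*exp(2*r) + 28*exp(r) - 7)*exp(r)/(exp(3*r) - 2*exp(2*r) + exp(r) + 9)^2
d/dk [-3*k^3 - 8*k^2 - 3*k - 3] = -9*k^2 - 16*k - 3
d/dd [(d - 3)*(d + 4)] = 2*d + 1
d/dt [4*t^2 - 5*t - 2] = 8*t - 5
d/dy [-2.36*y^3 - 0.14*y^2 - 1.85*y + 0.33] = -7.08*y^2 - 0.28*y - 1.85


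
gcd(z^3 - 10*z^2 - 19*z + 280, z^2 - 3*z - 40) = z^2 - 3*z - 40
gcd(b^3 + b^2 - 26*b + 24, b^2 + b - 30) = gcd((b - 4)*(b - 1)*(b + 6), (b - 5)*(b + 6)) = b + 6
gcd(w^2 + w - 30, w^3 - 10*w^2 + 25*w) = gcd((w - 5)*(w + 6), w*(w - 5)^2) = w - 5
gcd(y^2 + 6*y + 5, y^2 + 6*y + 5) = y^2 + 6*y + 5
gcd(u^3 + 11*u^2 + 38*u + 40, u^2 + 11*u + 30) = u + 5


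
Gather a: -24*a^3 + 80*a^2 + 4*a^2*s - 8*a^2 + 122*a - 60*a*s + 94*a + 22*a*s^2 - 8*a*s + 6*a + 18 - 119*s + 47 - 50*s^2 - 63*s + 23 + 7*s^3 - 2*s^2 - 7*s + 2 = -24*a^3 + a^2*(4*s + 72) + a*(22*s^2 - 68*s + 222) + 7*s^3 - 52*s^2 - 189*s + 90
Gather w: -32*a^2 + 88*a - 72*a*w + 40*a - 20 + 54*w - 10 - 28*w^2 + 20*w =-32*a^2 + 128*a - 28*w^2 + w*(74 - 72*a) - 30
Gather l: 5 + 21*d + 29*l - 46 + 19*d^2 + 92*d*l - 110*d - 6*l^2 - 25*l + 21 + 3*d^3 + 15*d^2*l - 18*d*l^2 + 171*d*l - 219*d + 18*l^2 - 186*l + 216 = 3*d^3 + 19*d^2 - 308*d + l^2*(12 - 18*d) + l*(15*d^2 + 263*d - 182) + 196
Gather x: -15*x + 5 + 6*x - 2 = 3 - 9*x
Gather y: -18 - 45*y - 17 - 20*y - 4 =-65*y - 39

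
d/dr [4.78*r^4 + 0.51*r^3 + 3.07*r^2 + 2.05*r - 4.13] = 19.12*r^3 + 1.53*r^2 + 6.14*r + 2.05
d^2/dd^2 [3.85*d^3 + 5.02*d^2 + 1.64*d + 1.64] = 23.1*d + 10.04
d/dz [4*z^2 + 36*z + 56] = 8*z + 36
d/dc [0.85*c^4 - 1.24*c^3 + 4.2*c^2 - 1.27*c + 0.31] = 3.4*c^3 - 3.72*c^2 + 8.4*c - 1.27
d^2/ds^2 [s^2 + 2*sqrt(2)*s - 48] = 2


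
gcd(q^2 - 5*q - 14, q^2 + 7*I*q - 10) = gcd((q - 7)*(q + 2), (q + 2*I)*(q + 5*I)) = 1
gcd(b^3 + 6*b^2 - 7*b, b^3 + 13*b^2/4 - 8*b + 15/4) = b - 1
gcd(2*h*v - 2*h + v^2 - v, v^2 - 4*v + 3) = v - 1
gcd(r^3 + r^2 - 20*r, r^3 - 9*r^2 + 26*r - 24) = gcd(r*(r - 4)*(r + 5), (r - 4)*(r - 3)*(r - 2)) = r - 4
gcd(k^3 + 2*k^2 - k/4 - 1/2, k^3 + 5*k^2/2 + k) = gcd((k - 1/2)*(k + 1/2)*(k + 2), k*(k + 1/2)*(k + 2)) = k^2 + 5*k/2 + 1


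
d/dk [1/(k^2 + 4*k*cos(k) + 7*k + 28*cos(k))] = (4*k*sin(k) - 2*k + 28*sin(k) - 4*cos(k) - 7)/((k + 7)^2*(k + 4*cos(k))^2)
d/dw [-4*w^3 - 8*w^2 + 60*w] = -12*w^2 - 16*w + 60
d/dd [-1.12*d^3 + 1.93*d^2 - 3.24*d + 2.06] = -3.36*d^2 + 3.86*d - 3.24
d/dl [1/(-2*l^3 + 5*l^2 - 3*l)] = (6*l^2 - 10*l + 3)/(l^2*(2*l^2 - 5*l + 3)^2)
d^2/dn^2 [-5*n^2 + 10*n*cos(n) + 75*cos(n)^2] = -10*n*cos(n) + 300*sin(n)^2 - 20*sin(n) - 160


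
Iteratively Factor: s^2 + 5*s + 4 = (s + 4)*(s + 1)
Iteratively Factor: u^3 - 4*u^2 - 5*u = (u - 5)*(u^2 + u) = (u - 5)*(u + 1)*(u)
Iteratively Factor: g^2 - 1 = (g + 1)*(g - 1)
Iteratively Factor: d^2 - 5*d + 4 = (d - 1)*(d - 4)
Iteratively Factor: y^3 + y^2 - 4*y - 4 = (y + 1)*(y^2 - 4) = (y + 1)*(y + 2)*(y - 2)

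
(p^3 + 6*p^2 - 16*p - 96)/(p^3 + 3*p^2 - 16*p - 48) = (p + 6)/(p + 3)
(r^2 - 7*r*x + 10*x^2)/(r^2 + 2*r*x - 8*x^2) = (r - 5*x)/(r + 4*x)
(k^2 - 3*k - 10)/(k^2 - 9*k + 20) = (k + 2)/(k - 4)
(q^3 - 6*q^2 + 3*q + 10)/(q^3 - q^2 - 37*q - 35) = (q^2 - 7*q + 10)/(q^2 - 2*q - 35)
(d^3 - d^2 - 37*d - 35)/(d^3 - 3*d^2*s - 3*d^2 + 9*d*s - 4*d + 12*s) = (-d^2 + 2*d + 35)/(-d^2 + 3*d*s + 4*d - 12*s)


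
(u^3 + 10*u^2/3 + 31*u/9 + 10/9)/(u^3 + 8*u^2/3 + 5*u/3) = (u + 2/3)/u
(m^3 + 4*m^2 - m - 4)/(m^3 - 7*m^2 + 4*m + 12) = (m^2 + 3*m - 4)/(m^2 - 8*m + 12)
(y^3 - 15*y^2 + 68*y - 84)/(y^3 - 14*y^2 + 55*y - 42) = (y - 2)/(y - 1)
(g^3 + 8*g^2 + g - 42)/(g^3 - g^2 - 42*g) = (-g^3 - 8*g^2 - g + 42)/(g*(-g^2 + g + 42))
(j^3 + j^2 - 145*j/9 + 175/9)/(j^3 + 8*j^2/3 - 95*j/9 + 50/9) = (3*j - 7)/(3*j - 2)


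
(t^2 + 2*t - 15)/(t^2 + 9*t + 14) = (t^2 + 2*t - 15)/(t^2 + 9*t + 14)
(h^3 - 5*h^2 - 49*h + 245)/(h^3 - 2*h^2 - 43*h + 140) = (h - 7)/(h - 4)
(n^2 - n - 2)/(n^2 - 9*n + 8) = (n^2 - n - 2)/(n^2 - 9*n + 8)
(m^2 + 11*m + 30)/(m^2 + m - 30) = (m + 5)/(m - 5)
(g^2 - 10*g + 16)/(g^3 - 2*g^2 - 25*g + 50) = (g - 8)/(g^2 - 25)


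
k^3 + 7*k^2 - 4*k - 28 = (k - 2)*(k + 2)*(k + 7)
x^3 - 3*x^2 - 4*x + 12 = (x - 3)*(x - 2)*(x + 2)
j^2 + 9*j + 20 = (j + 4)*(j + 5)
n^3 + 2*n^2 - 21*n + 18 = (n - 3)*(n - 1)*(n + 6)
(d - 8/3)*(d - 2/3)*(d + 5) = d^3 + 5*d^2/3 - 134*d/9 + 80/9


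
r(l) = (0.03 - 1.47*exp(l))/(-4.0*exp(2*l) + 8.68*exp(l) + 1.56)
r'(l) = (0.03 - 1.47*exp(l))*(8.0*exp(2*l) - 8.68*exp(l))/(-4.0*exp(2*l) + 8.68*exp(l) + 1.56)^2 - 1.47*exp(l)/(-4.0*exp(2*l) + 8.68*exp(l) + 1.56)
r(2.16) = 0.06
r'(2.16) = -0.08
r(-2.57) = -0.04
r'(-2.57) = -0.04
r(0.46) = -0.44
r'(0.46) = -0.96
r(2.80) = 0.03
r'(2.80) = -0.03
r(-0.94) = -0.13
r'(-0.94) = -0.07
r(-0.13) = -0.21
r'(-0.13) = -0.16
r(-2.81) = -0.03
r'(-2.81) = -0.04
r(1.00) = 0.90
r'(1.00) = -6.36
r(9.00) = 0.00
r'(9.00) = 0.00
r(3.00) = 0.02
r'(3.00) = -0.02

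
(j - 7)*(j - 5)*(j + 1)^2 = j^4 - 10*j^3 + 12*j^2 + 58*j + 35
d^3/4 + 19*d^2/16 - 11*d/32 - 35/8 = (d/4 + 1)*(d - 7/4)*(d + 5/2)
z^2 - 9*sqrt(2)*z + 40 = (z - 5*sqrt(2))*(z - 4*sqrt(2))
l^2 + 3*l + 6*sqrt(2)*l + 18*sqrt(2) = (l + 3)*(l + 6*sqrt(2))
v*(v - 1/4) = v^2 - v/4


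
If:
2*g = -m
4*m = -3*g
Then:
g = 0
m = 0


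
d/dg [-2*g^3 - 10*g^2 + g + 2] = -6*g^2 - 20*g + 1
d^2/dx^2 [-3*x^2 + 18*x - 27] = -6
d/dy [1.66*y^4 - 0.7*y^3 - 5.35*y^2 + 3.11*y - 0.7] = 6.64*y^3 - 2.1*y^2 - 10.7*y + 3.11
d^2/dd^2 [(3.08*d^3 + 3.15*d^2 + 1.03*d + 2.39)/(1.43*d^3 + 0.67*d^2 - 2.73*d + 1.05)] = (6.98097400000006*d^6 + 84.781554*d^5 + 82.85706*d^4 + 32.487996*d^3 - 134.37231*d^2 - 31.734234*d + 45.112872)/(2.924207*d^9 + 4.110249*d^8 - 14.82195*d^7 - 8.95148*d^6 + 34.33248*d^5 - 8.200206*d^4 - 27.140022*d^3 + 25.69266*d^2 - 9.029475*d + 1.157625)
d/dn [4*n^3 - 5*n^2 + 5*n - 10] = 12*n^2 - 10*n + 5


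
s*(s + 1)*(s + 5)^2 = s^4 + 11*s^3 + 35*s^2 + 25*s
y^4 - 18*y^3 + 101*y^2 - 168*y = y*(y - 8)*(y - 7)*(y - 3)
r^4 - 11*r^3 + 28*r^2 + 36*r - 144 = (r - 6)*(r - 4)*(r - 3)*(r + 2)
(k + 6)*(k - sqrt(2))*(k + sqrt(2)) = k^3 + 6*k^2 - 2*k - 12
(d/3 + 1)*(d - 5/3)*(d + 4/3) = d^3/3 + 8*d^2/9 - 29*d/27 - 20/9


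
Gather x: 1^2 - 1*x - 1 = -x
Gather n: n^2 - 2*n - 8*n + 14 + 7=n^2 - 10*n + 21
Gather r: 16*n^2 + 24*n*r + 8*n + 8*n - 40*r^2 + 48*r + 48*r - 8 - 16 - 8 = 16*n^2 + 16*n - 40*r^2 + r*(24*n + 96) - 32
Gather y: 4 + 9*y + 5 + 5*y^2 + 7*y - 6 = 5*y^2 + 16*y + 3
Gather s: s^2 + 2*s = s^2 + 2*s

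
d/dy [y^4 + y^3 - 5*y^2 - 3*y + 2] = 4*y^3 + 3*y^2 - 10*y - 3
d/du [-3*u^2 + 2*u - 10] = 2 - 6*u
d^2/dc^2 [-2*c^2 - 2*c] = -4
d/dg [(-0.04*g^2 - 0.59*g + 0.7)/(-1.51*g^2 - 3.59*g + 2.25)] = (-0.7473*g^2 + 1.934*g + 1.1855)/(2.2801*g^4 + 10.8418*g^3 + 6.0931*g^2 - 16.155*g + 5.0625)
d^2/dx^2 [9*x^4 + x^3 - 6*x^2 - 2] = 108*x^2 + 6*x - 12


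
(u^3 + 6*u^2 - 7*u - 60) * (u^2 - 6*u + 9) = u^5 - 34*u^3 + 36*u^2 + 297*u - 540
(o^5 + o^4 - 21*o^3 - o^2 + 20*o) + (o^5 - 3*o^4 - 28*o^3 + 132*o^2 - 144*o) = 2*o^5 - 2*o^4 - 49*o^3 + 131*o^2 - 124*o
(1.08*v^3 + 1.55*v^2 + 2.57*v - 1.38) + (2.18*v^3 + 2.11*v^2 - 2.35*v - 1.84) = 3.26*v^3 + 3.66*v^2 + 0.22*v - 3.22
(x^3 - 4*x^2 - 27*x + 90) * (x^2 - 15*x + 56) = x^5 - 19*x^4 + 89*x^3 + 271*x^2 - 2862*x + 5040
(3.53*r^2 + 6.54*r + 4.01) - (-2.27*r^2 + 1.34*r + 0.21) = 5.8*r^2 + 5.2*r + 3.8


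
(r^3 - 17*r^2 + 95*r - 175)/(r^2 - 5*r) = r - 12 + 35/r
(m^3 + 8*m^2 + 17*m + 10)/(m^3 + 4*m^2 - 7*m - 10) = (m + 2)/(m - 2)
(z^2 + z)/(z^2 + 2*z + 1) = z/(z + 1)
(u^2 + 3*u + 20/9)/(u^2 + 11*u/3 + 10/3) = (u + 4/3)/(u + 2)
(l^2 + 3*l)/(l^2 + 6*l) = (l + 3)/(l + 6)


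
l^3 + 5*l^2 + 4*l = l*(l + 1)*(l + 4)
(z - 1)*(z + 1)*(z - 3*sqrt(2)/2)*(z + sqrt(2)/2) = z^4 - sqrt(2)*z^3 - 5*z^2/2 + sqrt(2)*z + 3/2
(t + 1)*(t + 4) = t^2 + 5*t + 4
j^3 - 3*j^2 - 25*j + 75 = (j - 5)*(j - 3)*(j + 5)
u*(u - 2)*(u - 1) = u^3 - 3*u^2 + 2*u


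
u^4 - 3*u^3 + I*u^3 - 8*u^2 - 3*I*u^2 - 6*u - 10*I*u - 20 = (u - 5)*(u + 2)*(u - I)*(u + 2*I)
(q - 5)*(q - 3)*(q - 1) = q^3 - 9*q^2 + 23*q - 15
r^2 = r^2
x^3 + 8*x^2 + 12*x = x*(x + 2)*(x + 6)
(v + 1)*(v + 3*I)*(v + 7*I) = v^3 + v^2 + 10*I*v^2 - 21*v + 10*I*v - 21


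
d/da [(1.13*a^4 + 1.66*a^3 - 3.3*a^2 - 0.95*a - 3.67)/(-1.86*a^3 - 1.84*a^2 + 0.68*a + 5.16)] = (-2.1018*a^6 - 4.1584*a^5 - 6.8872*a^4 + 22.0468*a^3 + 1.2262*a^2 - 47.5616*a - 2.4064)/(3.4596*a^6 + 6.8448*a^5 + 0.856*a^4 - 21.6976*a^3 - 18.5264*a^2 + 7.0176*a + 26.6256)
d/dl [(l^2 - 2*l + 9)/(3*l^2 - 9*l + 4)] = (-3*l^2 - 46*l + 73)/(9*l^4 - 54*l^3 + 105*l^2 - 72*l + 16)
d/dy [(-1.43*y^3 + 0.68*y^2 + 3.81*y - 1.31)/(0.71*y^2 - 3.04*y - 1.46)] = (-1.0153*y^4 + 8.6944*y^3 + 1.4911*y^2 - 0.125399999999999*y - 9.545)/(0.5041*y^4 - 4.3168*y^3 + 7.1684*y^2 + 8.8768*y + 2.1316)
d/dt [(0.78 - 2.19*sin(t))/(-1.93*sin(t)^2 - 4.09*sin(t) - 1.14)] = (-4.2267*sin(t)^2 + 3.0108*sin(t) + 5.6868)*cos(t)/(3.7249*sin(t)^4 + 15.7874*sin(t)^3 + 21.1285*sin(t)^2 + 9.3252*sin(t) + 1.2996)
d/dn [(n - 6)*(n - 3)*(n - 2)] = 3*n^2 - 22*n + 36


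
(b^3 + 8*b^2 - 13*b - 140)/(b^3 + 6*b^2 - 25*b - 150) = (b^2 + 3*b - 28)/(b^2 + b - 30)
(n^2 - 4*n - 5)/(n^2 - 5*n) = (n + 1)/n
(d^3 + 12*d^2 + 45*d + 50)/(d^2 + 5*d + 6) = (d^2 + 10*d + 25)/(d + 3)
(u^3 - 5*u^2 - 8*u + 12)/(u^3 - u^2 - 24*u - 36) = (u - 1)/(u + 3)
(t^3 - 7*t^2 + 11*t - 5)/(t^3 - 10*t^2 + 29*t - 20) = (t - 1)/(t - 4)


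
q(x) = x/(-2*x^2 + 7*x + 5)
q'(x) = x*(4*x - 7)/(-2*x^2 + 7*x + 5)^2 + 1/(-2*x^2 + 7*x + 5) = (2*x^2 + 5)/(4*x^4 - 28*x^3 + 29*x^2 + 70*x + 25)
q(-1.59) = 0.14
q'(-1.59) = 0.08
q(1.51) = 0.14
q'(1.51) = 0.08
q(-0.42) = -0.25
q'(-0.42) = 1.84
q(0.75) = 0.08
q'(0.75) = 0.07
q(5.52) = -0.32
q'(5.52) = 0.22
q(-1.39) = 0.16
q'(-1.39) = 0.12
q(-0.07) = -0.02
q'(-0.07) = 0.25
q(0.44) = 0.06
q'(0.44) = 0.09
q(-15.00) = 0.03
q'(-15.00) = 0.00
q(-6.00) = 0.06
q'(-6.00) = 0.01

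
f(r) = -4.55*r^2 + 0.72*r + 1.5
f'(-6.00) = 55.32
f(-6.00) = -166.62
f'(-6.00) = 55.32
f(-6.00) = -166.62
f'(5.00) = -44.78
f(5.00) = -108.65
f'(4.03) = -35.95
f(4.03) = -69.49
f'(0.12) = -0.37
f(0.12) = 1.52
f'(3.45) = -30.68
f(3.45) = -50.17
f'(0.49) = -3.74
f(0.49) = 0.76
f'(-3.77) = 35.03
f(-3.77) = -65.88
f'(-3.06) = 28.57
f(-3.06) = -43.31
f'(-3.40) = 31.66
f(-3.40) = -53.55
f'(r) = 0.72 - 9.1*r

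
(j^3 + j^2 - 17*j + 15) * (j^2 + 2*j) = j^5 + 3*j^4 - 15*j^3 - 19*j^2 + 30*j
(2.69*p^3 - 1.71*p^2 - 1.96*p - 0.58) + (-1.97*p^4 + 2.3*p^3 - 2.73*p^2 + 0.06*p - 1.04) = -1.97*p^4 + 4.99*p^3 - 4.44*p^2 - 1.9*p - 1.62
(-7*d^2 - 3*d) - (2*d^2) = -9*d^2 - 3*d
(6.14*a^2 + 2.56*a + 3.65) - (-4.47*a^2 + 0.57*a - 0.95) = 10.61*a^2 + 1.99*a + 4.6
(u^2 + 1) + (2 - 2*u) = u^2 - 2*u + 3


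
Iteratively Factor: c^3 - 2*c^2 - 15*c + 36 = (c - 3)*(c^2 + c - 12) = (c - 3)^2*(c + 4)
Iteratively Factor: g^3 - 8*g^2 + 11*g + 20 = (g - 4)*(g^2 - 4*g - 5) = (g - 5)*(g - 4)*(g + 1)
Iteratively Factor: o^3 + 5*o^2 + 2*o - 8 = (o - 1)*(o^2 + 6*o + 8) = (o - 1)*(o + 4)*(o + 2)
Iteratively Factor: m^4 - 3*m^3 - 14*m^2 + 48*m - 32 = (m + 4)*(m^3 - 7*m^2 + 14*m - 8) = (m - 4)*(m + 4)*(m^2 - 3*m + 2) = (m - 4)*(m - 2)*(m + 4)*(m - 1)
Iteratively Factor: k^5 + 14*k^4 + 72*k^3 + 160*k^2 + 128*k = (k + 4)*(k^4 + 10*k^3 + 32*k^2 + 32*k) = (k + 4)^2*(k^3 + 6*k^2 + 8*k) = (k + 2)*(k + 4)^2*(k^2 + 4*k) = k*(k + 2)*(k + 4)^2*(k + 4)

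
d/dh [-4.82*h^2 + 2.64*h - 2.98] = 2.64 - 9.64*h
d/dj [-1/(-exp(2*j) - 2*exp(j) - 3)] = -2*(exp(j) + 1)*exp(j)/(exp(2*j) + 2*exp(j) + 3)^2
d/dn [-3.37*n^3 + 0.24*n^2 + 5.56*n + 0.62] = -10.11*n^2 + 0.48*n + 5.56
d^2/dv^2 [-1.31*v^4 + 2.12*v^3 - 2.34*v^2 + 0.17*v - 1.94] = -15.72*v^2 + 12.72*v - 4.68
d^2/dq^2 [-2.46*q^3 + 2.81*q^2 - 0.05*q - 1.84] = 5.62 - 14.76*q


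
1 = 1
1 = 1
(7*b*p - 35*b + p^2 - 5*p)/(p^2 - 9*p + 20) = (7*b + p)/(p - 4)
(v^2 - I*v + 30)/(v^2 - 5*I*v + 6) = (v + 5*I)/(v + I)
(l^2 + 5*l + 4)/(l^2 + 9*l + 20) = (l + 1)/(l + 5)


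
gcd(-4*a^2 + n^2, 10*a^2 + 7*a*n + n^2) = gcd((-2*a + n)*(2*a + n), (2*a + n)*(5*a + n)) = 2*a + n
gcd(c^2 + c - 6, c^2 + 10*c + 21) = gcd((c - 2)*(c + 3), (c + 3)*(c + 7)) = c + 3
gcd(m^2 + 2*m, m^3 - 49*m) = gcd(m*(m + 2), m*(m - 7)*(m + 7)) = m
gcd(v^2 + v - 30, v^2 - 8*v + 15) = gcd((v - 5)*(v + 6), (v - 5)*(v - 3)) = v - 5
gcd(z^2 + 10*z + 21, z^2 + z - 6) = z + 3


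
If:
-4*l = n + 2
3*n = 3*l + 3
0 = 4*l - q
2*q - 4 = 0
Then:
No Solution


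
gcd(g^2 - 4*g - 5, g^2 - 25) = g - 5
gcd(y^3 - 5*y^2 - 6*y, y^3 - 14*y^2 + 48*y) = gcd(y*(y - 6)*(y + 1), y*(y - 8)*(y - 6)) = y^2 - 6*y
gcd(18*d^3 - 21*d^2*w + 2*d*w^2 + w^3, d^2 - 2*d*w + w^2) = -d + w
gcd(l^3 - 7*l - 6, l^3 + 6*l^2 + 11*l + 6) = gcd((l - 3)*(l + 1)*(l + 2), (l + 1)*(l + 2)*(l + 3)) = l^2 + 3*l + 2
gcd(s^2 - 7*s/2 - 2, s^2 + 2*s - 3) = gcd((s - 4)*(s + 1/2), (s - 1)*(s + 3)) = 1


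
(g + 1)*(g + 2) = g^2 + 3*g + 2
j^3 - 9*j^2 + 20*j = j*(j - 5)*(j - 4)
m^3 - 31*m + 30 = (m - 5)*(m - 1)*(m + 6)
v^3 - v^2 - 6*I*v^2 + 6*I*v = v*(v - 1)*(v - 6*I)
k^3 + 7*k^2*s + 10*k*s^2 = k*(k + 2*s)*(k + 5*s)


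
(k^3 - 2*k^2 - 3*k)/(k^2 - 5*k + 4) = k*(k^2 - 2*k - 3)/(k^2 - 5*k + 4)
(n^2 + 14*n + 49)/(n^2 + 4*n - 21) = (n + 7)/(n - 3)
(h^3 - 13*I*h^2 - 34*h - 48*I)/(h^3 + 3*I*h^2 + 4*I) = (h^3 - 13*I*h^2 - 34*h - 48*I)/(h^3 + 3*I*h^2 + 4*I)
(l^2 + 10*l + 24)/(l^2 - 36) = (l + 4)/(l - 6)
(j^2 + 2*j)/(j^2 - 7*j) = (j + 2)/(j - 7)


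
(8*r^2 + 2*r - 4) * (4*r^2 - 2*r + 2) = 32*r^4 - 8*r^3 - 4*r^2 + 12*r - 8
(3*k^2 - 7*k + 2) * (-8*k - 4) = -24*k^3 + 44*k^2 + 12*k - 8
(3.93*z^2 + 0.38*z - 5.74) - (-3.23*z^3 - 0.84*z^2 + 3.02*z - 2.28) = 3.23*z^3 + 4.77*z^2 - 2.64*z - 3.46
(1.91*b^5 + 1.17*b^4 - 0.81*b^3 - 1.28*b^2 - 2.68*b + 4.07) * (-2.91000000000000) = -5.5581*b^5 - 3.4047*b^4 + 2.3571*b^3 + 3.7248*b^2 + 7.7988*b - 11.8437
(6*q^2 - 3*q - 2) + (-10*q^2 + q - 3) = -4*q^2 - 2*q - 5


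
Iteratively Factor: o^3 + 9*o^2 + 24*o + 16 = (o + 1)*(o^2 + 8*o + 16) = (o + 1)*(o + 4)*(o + 4)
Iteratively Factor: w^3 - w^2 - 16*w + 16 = (w - 1)*(w^2 - 16) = (w - 1)*(w + 4)*(w - 4)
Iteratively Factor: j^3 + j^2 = (j)*(j^2 + j) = j^2*(j + 1)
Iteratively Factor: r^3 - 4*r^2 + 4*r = (r)*(r^2 - 4*r + 4) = r*(r - 2)*(r - 2)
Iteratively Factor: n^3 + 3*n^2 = (n)*(n^2 + 3*n) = n^2*(n + 3)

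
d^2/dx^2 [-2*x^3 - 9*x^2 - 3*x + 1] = -12*x - 18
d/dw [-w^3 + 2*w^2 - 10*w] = -3*w^2 + 4*w - 10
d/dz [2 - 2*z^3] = -6*z^2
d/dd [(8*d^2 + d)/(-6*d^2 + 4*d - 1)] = (38*d^2 - 16*d - 1)/(36*d^4 - 48*d^3 + 28*d^2 - 8*d + 1)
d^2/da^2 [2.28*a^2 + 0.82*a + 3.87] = 4.56000000000000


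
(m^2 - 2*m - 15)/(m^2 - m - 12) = (m - 5)/(m - 4)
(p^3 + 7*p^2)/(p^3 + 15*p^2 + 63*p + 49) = p^2/(p^2 + 8*p + 7)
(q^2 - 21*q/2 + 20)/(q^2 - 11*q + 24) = (q - 5/2)/(q - 3)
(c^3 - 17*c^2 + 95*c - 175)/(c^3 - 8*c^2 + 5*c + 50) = (c - 7)/(c + 2)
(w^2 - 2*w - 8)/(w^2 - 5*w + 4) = (w + 2)/(w - 1)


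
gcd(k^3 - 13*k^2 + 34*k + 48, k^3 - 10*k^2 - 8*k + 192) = k^2 - 14*k + 48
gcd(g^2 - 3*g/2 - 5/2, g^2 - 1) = g + 1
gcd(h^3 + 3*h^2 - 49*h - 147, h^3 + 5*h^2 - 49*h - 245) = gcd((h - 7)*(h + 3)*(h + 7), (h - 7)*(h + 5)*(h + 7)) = h^2 - 49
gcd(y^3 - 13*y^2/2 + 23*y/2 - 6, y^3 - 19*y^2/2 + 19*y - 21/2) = y^2 - 5*y/2 + 3/2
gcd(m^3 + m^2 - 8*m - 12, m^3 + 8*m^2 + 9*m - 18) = 1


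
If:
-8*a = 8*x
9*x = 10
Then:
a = -10/9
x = 10/9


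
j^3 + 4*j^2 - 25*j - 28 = (j - 4)*(j + 1)*(j + 7)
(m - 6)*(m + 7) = m^2 + m - 42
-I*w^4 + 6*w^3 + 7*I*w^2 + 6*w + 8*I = (w - I)*(w + 2*I)*(w + 4*I)*(-I*w + 1)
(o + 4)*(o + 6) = o^2 + 10*o + 24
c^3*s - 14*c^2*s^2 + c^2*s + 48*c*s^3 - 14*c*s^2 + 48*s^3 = (c - 8*s)*(c - 6*s)*(c*s + s)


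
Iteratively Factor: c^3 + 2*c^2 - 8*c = (c + 4)*(c^2 - 2*c) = (c - 2)*(c + 4)*(c)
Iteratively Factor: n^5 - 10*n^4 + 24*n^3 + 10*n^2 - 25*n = (n - 5)*(n^4 - 5*n^3 - n^2 + 5*n) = n*(n - 5)*(n^3 - 5*n^2 - n + 5) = n*(n - 5)^2*(n^2 - 1) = n*(n - 5)^2*(n + 1)*(n - 1)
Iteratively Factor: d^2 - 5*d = (d - 5)*(d)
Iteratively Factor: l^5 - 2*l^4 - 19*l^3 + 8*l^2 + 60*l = (l - 2)*(l^4 - 19*l^2 - 30*l) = (l - 5)*(l - 2)*(l^3 + 5*l^2 + 6*l) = (l - 5)*(l - 2)*(l + 2)*(l^2 + 3*l) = l*(l - 5)*(l - 2)*(l + 2)*(l + 3)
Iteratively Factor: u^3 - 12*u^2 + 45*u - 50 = (u - 5)*(u^2 - 7*u + 10) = (u - 5)*(u - 2)*(u - 5)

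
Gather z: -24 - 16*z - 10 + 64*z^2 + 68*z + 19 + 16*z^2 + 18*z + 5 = 80*z^2 + 70*z - 10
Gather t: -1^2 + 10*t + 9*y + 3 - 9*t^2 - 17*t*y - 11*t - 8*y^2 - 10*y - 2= -9*t^2 + t*(-17*y - 1) - 8*y^2 - y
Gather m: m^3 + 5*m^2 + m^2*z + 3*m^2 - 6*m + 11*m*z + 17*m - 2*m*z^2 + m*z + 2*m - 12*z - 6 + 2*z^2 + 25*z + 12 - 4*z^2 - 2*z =m^3 + m^2*(z + 8) + m*(-2*z^2 + 12*z + 13) - 2*z^2 + 11*z + 6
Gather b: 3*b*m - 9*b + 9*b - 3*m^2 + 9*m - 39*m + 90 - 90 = 3*b*m - 3*m^2 - 30*m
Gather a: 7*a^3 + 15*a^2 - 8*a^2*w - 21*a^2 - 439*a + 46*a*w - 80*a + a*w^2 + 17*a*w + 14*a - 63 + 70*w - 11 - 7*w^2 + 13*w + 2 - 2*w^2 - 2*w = 7*a^3 + a^2*(-8*w - 6) + a*(w^2 + 63*w - 505) - 9*w^2 + 81*w - 72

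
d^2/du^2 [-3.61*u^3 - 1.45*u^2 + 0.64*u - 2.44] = -21.66*u - 2.9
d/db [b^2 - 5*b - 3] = 2*b - 5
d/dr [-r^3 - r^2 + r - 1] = -3*r^2 - 2*r + 1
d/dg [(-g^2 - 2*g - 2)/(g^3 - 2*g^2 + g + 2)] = (g^4 + 4*g^3 + g^2 - 12*g - 2)/(g^6 - 4*g^5 + 6*g^4 - 7*g^2 + 4*g + 4)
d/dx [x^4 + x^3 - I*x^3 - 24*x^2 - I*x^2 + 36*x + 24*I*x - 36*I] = 4*x^3 + 3*x^2*(1 - I) - 2*x*(24 + I) + 36 + 24*I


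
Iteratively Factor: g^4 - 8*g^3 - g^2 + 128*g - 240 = (g + 4)*(g^3 - 12*g^2 + 47*g - 60) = (g - 3)*(g + 4)*(g^2 - 9*g + 20) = (g - 4)*(g - 3)*(g + 4)*(g - 5)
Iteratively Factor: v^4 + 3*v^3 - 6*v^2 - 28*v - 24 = (v - 3)*(v^3 + 6*v^2 + 12*v + 8) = (v - 3)*(v + 2)*(v^2 + 4*v + 4) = (v - 3)*(v + 2)^2*(v + 2)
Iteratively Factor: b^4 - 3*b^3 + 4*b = (b + 1)*(b^3 - 4*b^2 + 4*b) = (b - 2)*(b + 1)*(b^2 - 2*b) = b*(b - 2)*(b + 1)*(b - 2)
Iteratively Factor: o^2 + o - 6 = (o - 2)*(o + 3)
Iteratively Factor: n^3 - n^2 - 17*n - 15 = (n - 5)*(n^2 + 4*n + 3) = (n - 5)*(n + 1)*(n + 3)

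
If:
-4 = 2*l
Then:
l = -2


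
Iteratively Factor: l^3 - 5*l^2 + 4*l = (l)*(l^2 - 5*l + 4) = l*(l - 4)*(l - 1)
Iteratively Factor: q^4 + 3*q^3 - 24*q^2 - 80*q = (q + 4)*(q^3 - q^2 - 20*q) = q*(q + 4)*(q^2 - q - 20) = q*(q - 5)*(q + 4)*(q + 4)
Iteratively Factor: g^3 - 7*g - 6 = (g + 2)*(g^2 - 2*g - 3) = (g + 1)*(g + 2)*(g - 3)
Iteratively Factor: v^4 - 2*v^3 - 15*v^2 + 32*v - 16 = (v - 1)*(v^3 - v^2 - 16*v + 16) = (v - 4)*(v - 1)*(v^2 + 3*v - 4) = (v - 4)*(v - 1)*(v + 4)*(v - 1)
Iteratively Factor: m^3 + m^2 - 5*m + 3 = (m - 1)*(m^2 + 2*m - 3) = (m - 1)*(m + 3)*(m - 1)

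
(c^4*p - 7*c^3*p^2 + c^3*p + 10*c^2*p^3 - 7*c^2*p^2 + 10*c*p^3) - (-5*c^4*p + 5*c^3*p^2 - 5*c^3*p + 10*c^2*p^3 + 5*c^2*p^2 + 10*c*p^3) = 6*c^4*p - 12*c^3*p^2 + 6*c^3*p - 12*c^2*p^2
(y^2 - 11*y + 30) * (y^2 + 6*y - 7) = y^4 - 5*y^3 - 43*y^2 + 257*y - 210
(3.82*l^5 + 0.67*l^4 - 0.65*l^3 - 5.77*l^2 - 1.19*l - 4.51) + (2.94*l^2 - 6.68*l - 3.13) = 3.82*l^5 + 0.67*l^4 - 0.65*l^3 - 2.83*l^2 - 7.87*l - 7.64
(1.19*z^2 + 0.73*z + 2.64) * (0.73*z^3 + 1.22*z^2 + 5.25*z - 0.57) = 0.8687*z^5 + 1.9847*z^4 + 9.0653*z^3 + 6.375*z^2 + 13.4439*z - 1.5048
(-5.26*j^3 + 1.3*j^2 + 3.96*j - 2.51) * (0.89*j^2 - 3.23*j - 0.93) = -4.6814*j^5 + 18.1468*j^4 + 4.2172*j^3 - 16.2337*j^2 + 4.4245*j + 2.3343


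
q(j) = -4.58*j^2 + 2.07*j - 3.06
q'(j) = 2.07 - 9.16*j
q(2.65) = -29.74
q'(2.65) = -22.20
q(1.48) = -10.03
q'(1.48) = -11.49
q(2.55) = -27.56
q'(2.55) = -21.29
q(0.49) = -3.15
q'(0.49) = -2.42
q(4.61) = -90.85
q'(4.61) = -40.16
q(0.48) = -3.12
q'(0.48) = -2.33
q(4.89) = -102.46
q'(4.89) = -42.72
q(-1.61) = -18.26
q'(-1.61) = 16.82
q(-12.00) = -687.42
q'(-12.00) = 111.99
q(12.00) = -637.74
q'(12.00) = -107.85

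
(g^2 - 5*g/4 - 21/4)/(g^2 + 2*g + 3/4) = (4*g^2 - 5*g - 21)/(4*g^2 + 8*g + 3)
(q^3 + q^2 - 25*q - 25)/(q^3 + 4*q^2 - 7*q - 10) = (q - 5)/(q - 2)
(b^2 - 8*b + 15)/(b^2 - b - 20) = (b - 3)/(b + 4)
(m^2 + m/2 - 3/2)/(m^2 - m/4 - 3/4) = 2*(2*m + 3)/(4*m + 3)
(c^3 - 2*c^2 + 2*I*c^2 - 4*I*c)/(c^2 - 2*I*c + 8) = c*(c - 2)/(c - 4*I)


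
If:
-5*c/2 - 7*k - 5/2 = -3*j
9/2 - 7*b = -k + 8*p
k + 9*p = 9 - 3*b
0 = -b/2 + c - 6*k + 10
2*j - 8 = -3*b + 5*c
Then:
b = -36/863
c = 451/863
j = 9267/1726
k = 3033/1726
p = 1413/1726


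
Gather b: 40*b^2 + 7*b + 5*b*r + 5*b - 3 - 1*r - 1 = 40*b^2 + b*(5*r + 12) - r - 4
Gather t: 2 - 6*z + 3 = 5 - 6*z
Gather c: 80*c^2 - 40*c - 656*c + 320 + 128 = 80*c^2 - 696*c + 448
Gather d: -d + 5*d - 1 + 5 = 4*d + 4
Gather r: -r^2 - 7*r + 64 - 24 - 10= -r^2 - 7*r + 30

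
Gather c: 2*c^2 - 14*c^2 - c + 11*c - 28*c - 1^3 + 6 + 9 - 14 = -12*c^2 - 18*c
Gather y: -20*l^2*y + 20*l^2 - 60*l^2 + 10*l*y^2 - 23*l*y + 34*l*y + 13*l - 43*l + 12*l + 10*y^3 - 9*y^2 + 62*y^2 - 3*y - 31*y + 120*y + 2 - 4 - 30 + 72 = -40*l^2 - 18*l + 10*y^3 + y^2*(10*l + 53) + y*(-20*l^2 + 11*l + 86) + 40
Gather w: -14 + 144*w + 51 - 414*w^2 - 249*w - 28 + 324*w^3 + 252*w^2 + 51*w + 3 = 324*w^3 - 162*w^2 - 54*w + 12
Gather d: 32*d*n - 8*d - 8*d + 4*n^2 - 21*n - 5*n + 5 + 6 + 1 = d*(32*n - 16) + 4*n^2 - 26*n + 12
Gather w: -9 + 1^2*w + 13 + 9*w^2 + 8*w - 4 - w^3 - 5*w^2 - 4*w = -w^3 + 4*w^2 + 5*w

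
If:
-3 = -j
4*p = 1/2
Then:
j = 3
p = 1/8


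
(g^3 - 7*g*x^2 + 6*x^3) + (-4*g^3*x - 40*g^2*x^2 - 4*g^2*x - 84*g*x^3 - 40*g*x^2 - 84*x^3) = -4*g^3*x + g^3 - 40*g^2*x^2 - 4*g^2*x - 84*g*x^3 - 47*g*x^2 - 78*x^3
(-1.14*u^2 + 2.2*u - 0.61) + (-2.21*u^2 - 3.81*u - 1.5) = -3.35*u^2 - 1.61*u - 2.11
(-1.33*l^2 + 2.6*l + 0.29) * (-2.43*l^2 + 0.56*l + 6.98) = 3.2319*l^4 - 7.0628*l^3 - 8.5321*l^2 + 18.3104*l + 2.0242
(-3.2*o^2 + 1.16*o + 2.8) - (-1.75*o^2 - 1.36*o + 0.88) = -1.45*o^2 + 2.52*o + 1.92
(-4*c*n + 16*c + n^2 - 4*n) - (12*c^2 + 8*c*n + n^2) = -12*c^2 - 12*c*n + 16*c - 4*n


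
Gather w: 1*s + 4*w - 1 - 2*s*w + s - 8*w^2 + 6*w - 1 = 2*s - 8*w^2 + w*(10 - 2*s) - 2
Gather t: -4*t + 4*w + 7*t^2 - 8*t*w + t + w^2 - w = 7*t^2 + t*(-8*w - 3) + w^2 + 3*w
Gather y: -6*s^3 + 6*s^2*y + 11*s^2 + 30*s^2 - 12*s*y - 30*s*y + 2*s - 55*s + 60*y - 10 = -6*s^3 + 41*s^2 - 53*s + y*(6*s^2 - 42*s + 60) - 10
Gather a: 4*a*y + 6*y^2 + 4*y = 4*a*y + 6*y^2 + 4*y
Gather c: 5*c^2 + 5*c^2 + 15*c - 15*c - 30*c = 10*c^2 - 30*c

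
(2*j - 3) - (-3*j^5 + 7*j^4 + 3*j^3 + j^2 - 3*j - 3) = 3*j^5 - 7*j^4 - 3*j^3 - j^2 + 5*j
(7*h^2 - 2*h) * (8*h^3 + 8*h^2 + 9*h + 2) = 56*h^5 + 40*h^4 + 47*h^3 - 4*h^2 - 4*h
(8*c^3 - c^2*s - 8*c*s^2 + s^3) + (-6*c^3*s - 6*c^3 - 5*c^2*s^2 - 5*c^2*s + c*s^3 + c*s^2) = -6*c^3*s + 2*c^3 - 5*c^2*s^2 - 6*c^2*s + c*s^3 - 7*c*s^2 + s^3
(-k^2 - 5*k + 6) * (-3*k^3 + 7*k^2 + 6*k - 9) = 3*k^5 + 8*k^4 - 59*k^3 + 21*k^2 + 81*k - 54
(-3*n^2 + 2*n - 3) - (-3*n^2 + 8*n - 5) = 2 - 6*n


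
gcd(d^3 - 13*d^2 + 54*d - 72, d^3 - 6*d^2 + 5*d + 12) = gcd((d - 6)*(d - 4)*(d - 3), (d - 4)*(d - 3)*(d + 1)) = d^2 - 7*d + 12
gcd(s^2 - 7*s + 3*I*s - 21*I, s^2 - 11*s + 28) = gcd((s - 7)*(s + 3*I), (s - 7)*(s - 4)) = s - 7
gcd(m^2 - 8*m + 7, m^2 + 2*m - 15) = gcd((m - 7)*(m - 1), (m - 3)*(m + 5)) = 1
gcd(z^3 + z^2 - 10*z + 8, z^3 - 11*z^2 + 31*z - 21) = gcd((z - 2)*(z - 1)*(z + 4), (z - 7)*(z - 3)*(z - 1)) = z - 1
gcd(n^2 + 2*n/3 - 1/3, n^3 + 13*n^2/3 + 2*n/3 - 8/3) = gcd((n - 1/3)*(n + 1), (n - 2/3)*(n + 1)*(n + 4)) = n + 1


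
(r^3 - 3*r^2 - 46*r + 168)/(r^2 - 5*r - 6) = (r^2 + 3*r - 28)/(r + 1)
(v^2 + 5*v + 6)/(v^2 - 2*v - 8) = (v + 3)/(v - 4)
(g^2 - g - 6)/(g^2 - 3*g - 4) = (-g^2 + g + 6)/(-g^2 + 3*g + 4)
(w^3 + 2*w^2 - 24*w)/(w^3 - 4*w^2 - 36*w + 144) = w/(w - 6)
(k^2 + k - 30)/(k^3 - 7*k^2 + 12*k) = (k^2 + k - 30)/(k*(k^2 - 7*k + 12))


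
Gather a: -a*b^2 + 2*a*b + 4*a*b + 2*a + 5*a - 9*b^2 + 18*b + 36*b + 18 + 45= a*(-b^2 + 6*b + 7) - 9*b^2 + 54*b + 63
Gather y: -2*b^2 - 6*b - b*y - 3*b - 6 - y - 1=-2*b^2 - 9*b + y*(-b - 1) - 7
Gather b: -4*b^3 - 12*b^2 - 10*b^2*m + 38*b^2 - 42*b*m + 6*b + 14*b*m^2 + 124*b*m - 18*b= -4*b^3 + b^2*(26 - 10*m) + b*(14*m^2 + 82*m - 12)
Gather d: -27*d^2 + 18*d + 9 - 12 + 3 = -27*d^2 + 18*d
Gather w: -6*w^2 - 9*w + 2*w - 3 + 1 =-6*w^2 - 7*w - 2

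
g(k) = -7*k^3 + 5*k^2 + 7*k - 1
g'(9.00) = -1604.00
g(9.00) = -4636.00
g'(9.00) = -1604.00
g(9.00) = -4636.00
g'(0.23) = 8.19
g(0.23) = 0.79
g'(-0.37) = 0.43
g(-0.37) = -2.55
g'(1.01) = -4.32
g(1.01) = 3.96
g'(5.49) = -571.04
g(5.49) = -970.15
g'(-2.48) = -146.96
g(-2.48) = 119.16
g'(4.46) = -366.12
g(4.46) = -491.34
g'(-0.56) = -5.19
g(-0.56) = -2.12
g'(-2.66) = -168.19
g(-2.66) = 147.51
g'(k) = -21*k^2 + 10*k + 7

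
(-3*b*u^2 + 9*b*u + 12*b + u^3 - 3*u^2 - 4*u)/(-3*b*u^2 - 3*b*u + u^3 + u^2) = (u - 4)/u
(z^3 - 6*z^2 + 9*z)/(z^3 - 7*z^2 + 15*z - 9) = z/(z - 1)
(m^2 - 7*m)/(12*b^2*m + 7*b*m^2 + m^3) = (m - 7)/(12*b^2 + 7*b*m + m^2)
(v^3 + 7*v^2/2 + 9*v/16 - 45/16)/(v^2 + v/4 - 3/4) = (4*v^2 + 17*v + 15)/(4*(v + 1))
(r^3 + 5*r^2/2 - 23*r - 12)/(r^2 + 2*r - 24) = r + 1/2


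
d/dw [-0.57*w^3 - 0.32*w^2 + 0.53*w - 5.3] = -1.71*w^2 - 0.64*w + 0.53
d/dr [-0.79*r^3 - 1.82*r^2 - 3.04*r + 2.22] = -2.37*r^2 - 3.64*r - 3.04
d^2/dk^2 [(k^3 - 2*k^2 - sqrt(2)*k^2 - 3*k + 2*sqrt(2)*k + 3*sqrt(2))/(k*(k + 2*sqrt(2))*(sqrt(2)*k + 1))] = 2*(-7*sqrt(2)*k^6 - 4*k^6 - 30*k^5 + 12*sqrt(2)*k^5 + 3*sqrt(2)*k^4 + 84*k^4 + 62*sqrt(2)*k^3 + 205*k^3 + 261*sqrt(2)*k^2 + 180*k + 24*sqrt(2))/(k^3*(2*sqrt(2)*k^6 + 30*k^5 + 87*sqrt(2)*k^4 + 245*k^3 + 174*sqrt(2)*k^2 + 120*k + 16*sqrt(2)))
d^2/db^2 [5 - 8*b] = 0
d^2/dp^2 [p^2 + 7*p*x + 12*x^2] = 2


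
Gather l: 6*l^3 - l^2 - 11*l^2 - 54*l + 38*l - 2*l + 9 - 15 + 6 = 6*l^3 - 12*l^2 - 18*l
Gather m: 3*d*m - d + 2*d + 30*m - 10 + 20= d + m*(3*d + 30) + 10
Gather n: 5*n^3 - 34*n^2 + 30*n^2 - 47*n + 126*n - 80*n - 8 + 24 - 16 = 5*n^3 - 4*n^2 - n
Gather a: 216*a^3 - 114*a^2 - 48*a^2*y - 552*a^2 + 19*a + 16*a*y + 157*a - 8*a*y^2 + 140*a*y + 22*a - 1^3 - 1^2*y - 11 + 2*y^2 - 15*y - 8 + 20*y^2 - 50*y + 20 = 216*a^3 + a^2*(-48*y - 666) + a*(-8*y^2 + 156*y + 198) + 22*y^2 - 66*y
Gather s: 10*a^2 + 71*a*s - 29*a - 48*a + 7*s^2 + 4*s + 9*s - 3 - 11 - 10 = 10*a^2 - 77*a + 7*s^2 + s*(71*a + 13) - 24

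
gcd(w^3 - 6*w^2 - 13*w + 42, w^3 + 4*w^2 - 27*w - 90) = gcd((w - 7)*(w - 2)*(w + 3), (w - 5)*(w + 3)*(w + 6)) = w + 3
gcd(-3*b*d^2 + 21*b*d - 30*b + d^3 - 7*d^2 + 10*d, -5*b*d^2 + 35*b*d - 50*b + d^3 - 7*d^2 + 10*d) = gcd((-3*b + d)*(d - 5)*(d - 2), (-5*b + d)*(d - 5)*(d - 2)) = d^2 - 7*d + 10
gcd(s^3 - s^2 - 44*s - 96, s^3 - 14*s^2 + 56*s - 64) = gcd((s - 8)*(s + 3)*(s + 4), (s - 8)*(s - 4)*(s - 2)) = s - 8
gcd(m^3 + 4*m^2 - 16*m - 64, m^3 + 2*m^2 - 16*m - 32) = m^2 - 16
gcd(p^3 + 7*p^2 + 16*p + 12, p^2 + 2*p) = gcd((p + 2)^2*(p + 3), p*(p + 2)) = p + 2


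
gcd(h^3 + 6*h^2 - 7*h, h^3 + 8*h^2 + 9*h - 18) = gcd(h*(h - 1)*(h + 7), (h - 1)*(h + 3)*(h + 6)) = h - 1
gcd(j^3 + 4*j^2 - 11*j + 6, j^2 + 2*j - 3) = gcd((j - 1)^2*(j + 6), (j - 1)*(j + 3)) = j - 1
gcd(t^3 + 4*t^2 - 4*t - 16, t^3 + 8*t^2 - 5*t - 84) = t + 4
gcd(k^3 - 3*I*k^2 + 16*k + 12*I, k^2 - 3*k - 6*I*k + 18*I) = k - 6*I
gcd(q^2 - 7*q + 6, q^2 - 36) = q - 6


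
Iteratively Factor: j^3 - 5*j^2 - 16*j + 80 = (j + 4)*(j^2 - 9*j + 20) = (j - 4)*(j + 4)*(j - 5)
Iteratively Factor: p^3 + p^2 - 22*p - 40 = (p + 4)*(p^2 - 3*p - 10) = (p - 5)*(p + 4)*(p + 2)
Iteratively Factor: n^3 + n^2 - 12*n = (n - 3)*(n^2 + 4*n) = (n - 3)*(n + 4)*(n)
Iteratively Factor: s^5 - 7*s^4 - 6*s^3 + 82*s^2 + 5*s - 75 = (s - 5)*(s^4 - 2*s^3 - 16*s^2 + 2*s + 15) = (s - 5)*(s + 1)*(s^3 - 3*s^2 - 13*s + 15) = (s - 5)*(s - 1)*(s + 1)*(s^2 - 2*s - 15) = (s - 5)*(s - 1)*(s + 1)*(s + 3)*(s - 5)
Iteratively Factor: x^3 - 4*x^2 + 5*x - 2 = (x - 1)*(x^2 - 3*x + 2) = (x - 2)*(x - 1)*(x - 1)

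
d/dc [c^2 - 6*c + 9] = 2*c - 6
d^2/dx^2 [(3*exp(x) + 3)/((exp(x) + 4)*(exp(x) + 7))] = 3*(exp(4*x) - 7*exp(3*x) - 135*exp(2*x) - 299*exp(x) + 476)*exp(x)/(exp(6*x) + 33*exp(5*x) + 447*exp(4*x) + 3179*exp(3*x) + 12516*exp(2*x) + 25872*exp(x) + 21952)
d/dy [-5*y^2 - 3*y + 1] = -10*y - 3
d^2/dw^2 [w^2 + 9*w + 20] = 2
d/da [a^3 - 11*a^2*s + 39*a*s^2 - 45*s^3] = 3*a^2 - 22*a*s + 39*s^2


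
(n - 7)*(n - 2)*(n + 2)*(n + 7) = n^4 - 53*n^2 + 196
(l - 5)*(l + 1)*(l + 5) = l^3 + l^2 - 25*l - 25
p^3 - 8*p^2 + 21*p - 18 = (p - 3)^2*(p - 2)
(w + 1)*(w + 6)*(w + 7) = w^3 + 14*w^2 + 55*w + 42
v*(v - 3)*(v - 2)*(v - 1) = v^4 - 6*v^3 + 11*v^2 - 6*v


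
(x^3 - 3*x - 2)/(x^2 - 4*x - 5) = (x^2 - x - 2)/(x - 5)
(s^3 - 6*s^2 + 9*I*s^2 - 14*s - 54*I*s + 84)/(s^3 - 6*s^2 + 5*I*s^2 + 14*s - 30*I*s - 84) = (s + 2*I)/(s - 2*I)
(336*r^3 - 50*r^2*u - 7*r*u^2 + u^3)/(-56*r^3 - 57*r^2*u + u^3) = (-6*r + u)/(r + u)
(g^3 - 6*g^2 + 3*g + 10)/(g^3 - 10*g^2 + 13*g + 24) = (g^2 - 7*g + 10)/(g^2 - 11*g + 24)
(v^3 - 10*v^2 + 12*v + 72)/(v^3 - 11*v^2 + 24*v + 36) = (v + 2)/(v + 1)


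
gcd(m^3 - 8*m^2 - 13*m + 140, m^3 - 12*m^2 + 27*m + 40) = m - 5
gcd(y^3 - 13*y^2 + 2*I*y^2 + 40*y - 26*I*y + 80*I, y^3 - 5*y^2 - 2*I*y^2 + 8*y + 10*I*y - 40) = y^2 + y*(-5 + 2*I) - 10*I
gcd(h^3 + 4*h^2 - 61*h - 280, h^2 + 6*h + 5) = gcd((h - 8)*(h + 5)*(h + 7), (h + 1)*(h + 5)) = h + 5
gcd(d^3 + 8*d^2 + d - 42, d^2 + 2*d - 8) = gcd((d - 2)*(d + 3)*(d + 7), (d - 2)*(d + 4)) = d - 2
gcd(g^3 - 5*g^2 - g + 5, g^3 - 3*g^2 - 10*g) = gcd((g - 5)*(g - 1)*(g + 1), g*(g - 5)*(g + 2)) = g - 5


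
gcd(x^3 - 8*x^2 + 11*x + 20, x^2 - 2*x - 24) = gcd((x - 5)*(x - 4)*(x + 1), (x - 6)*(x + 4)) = 1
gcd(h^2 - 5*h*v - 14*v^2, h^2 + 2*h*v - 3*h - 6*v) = h + 2*v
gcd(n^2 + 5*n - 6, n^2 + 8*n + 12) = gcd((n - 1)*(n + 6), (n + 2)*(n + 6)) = n + 6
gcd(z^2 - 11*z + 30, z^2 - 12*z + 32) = 1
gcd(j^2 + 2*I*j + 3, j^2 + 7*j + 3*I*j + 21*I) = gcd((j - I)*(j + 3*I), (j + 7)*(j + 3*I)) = j + 3*I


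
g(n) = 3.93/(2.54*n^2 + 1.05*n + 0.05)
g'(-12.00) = 0.00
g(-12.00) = 0.01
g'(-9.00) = 0.00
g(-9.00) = 0.02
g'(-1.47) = 1.58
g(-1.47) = 0.98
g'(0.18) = -74.78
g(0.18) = 12.23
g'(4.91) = -0.02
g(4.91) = 0.06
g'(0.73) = -3.97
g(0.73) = 1.81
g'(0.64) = -5.44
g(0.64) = 2.23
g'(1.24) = -1.04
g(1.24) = 0.75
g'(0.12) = -144.33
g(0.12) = 18.49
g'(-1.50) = 1.47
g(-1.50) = 0.94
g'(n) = 3.93*(-5.08*n - 1.05)/(2.54*n^2 + 1.05*n + 0.05)^2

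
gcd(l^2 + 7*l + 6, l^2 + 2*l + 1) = l + 1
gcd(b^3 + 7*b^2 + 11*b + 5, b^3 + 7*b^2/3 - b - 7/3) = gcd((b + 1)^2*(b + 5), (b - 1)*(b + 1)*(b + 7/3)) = b + 1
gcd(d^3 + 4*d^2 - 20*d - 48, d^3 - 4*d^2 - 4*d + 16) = d^2 - 2*d - 8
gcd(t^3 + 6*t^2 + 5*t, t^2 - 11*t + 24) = 1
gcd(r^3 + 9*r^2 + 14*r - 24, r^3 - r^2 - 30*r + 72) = r + 6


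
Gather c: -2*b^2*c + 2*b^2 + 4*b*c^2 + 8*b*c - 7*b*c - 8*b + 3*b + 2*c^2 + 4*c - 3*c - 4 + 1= 2*b^2 - 5*b + c^2*(4*b + 2) + c*(-2*b^2 + b + 1) - 3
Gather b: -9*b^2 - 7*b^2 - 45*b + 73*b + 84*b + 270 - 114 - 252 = -16*b^2 + 112*b - 96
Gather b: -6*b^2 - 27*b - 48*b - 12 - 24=-6*b^2 - 75*b - 36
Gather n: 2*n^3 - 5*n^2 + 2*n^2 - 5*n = 2*n^3 - 3*n^2 - 5*n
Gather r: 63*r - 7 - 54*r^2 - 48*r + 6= -54*r^2 + 15*r - 1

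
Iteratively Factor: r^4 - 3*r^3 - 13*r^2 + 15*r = (r - 1)*(r^3 - 2*r^2 - 15*r) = (r - 5)*(r - 1)*(r^2 + 3*r) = (r - 5)*(r - 1)*(r + 3)*(r)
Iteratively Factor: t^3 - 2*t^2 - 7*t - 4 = (t + 1)*(t^2 - 3*t - 4) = (t - 4)*(t + 1)*(t + 1)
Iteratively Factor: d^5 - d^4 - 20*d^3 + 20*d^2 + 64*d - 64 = (d + 2)*(d^4 - 3*d^3 - 14*d^2 + 48*d - 32) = (d - 2)*(d + 2)*(d^3 - d^2 - 16*d + 16) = (d - 4)*(d - 2)*(d + 2)*(d^2 + 3*d - 4) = (d - 4)*(d - 2)*(d + 2)*(d + 4)*(d - 1)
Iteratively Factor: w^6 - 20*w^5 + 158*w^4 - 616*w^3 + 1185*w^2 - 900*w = (w - 3)*(w^5 - 17*w^4 + 107*w^3 - 295*w^2 + 300*w) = w*(w - 3)*(w^4 - 17*w^3 + 107*w^2 - 295*w + 300) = w*(w - 3)^2*(w^3 - 14*w^2 + 65*w - 100) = w*(w - 4)*(w - 3)^2*(w^2 - 10*w + 25) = w*(w - 5)*(w - 4)*(w - 3)^2*(w - 5)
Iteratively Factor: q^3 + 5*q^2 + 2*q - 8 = (q - 1)*(q^2 + 6*q + 8) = (q - 1)*(q + 4)*(q + 2)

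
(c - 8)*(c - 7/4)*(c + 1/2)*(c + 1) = c^4 - 33*c^3/4 - c^2/8 + 129*c/8 + 7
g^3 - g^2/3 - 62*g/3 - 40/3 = (g - 5)*(g + 2/3)*(g + 4)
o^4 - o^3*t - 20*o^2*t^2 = o^2*(o - 5*t)*(o + 4*t)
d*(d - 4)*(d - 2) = d^3 - 6*d^2 + 8*d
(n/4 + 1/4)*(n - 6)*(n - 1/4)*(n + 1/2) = n^4/4 - 19*n^3/16 - 59*n^2/32 - 7*n/32 + 3/16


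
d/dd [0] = 0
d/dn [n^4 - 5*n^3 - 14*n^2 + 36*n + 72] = 4*n^3 - 15*n^2 - 28*n + 36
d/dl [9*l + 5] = 9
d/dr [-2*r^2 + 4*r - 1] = 4 - 4*r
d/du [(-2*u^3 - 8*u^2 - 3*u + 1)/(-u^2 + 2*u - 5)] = (2*u^4 - 8*u^3 + 11*u^2 + 82*u + 13)/(u^4 - 4*u^3 + 14*u^2 - 20*u + 25)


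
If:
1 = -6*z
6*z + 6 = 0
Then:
No Solution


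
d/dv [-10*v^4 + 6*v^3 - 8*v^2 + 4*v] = -40*v^3 + 18*v^2 - 16*v + 4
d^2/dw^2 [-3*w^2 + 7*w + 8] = -6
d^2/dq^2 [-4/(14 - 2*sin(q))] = 2*(-7*sin(q) + cos(q)^2 + 1)/(sin(q) - 7)^3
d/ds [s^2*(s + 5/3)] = s*(9*s + 10)/3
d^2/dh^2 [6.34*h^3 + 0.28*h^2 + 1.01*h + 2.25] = 38.04*h + 0.56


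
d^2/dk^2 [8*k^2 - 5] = 16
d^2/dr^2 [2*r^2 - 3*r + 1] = 4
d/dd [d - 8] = 1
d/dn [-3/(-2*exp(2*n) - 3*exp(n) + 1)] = (-12*exp(n) - 9)*exp(n)/(2*exp(2*n) + 3*exp(n) - 1)^2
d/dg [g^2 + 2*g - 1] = 2*g + 2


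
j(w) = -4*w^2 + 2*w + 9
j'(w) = 2 - 8*w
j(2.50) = -11.00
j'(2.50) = -18.00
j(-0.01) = 8.98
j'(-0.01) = 2.08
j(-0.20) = 8.44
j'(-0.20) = 3.60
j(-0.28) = 8.13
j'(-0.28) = 4.24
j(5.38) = -96.02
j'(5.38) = -41.04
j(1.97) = -2.58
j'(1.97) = -13.76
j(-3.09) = -35.37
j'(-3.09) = 26.72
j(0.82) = 7.95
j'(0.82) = -4.56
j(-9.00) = -333.00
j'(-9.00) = 74.00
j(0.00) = 9.00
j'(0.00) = 2.00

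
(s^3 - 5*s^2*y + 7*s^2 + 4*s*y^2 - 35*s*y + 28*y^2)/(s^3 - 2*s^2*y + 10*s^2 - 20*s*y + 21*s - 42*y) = (-s^2 + 5*s*y - 4*y^2)/(-s^2 + 2*s*y - 3*s + 6*y)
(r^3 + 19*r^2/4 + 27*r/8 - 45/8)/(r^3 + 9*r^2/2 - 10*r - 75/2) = (4*r^2 + 9*r - 9)/(4*(r^2 + 2*r - 15))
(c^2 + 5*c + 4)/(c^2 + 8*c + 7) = (c + 4)/(c + 7)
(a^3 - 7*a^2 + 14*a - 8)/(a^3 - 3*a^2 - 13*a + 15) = (a^2 - 6*a + 8)/(a^2 - 2*a - 15)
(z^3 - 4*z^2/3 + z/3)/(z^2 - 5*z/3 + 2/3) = z*(3*z - 1)/(3*z - 2)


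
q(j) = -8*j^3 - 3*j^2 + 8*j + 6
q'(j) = -24*j^2 - 6*j + 8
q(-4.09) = 470.44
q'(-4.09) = -368.93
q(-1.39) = 10.57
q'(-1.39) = -30.03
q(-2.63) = 109.74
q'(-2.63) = -142.23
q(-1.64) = 20.10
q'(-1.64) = -46.71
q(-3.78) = 364.98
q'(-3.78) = -312.24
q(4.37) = -683.96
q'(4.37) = -476.55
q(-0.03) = 5.76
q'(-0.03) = 8.16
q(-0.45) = 2.52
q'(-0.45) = 5.84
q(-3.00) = 171.00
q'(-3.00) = -190.00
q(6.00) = -1782.00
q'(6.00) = -892.00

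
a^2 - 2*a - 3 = (a - 3)*(a + 1)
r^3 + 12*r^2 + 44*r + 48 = (r + 2)*(r + 4)*(r + 6)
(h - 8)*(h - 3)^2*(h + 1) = h^4 - 13*h^3 + 43*h^2 - 15*h - 72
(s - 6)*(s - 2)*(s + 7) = s^3 - s^2 - 44*s + 84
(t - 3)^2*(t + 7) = t^3 + t^2 - 33*t + 63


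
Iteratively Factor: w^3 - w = (w + 1)*(w^2 - w) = (w - 1)*(w + 1)*(w)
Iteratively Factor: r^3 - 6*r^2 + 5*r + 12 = (r - 4)*(r^2 - 2*r - 3) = (r - 4)*(r + 1)*(r - 3)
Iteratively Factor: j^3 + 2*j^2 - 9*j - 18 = (j + 3)*(j^2 - j - 6) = (j + 2)*(j + 3)*(j - 3)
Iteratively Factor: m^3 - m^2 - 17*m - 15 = (m - 5)*(m^2 + 4*m + 3) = (m - 5)*(m + 3)*(m + 1)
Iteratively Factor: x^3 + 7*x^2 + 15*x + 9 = (x + 3)*(x^2 + 4*x + 3) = (x + 3)^2*(x + 1)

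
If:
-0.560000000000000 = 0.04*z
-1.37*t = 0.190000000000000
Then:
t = -0.14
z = -14.00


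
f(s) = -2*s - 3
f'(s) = -2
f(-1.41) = -0.18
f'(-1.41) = -2.00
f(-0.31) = -2.38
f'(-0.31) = -2.00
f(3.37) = -9.74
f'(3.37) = -2.00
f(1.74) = -6.48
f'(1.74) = -2.00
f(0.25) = -3.50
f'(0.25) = -2.00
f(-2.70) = 2.40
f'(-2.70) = -2.00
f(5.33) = -13.66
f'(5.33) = -2.00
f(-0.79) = -1.42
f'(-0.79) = -2.00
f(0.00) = -3.00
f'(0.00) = -2.00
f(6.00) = -15.00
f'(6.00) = -2.00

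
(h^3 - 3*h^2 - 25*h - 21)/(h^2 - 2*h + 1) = (h^3 - 3*h^2 - 25*h - 21)/(h^2 - 2*h + 1)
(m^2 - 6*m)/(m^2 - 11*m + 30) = m/(m - 5)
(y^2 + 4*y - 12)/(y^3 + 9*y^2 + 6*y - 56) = (y + 6)/(y^2 + 11*y + 28)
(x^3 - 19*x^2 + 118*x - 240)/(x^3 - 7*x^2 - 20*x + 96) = (x^2 - 11*x + 30)/(x^2 + x - 12)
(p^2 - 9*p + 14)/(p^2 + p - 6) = (p - 7)/(p + 3)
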